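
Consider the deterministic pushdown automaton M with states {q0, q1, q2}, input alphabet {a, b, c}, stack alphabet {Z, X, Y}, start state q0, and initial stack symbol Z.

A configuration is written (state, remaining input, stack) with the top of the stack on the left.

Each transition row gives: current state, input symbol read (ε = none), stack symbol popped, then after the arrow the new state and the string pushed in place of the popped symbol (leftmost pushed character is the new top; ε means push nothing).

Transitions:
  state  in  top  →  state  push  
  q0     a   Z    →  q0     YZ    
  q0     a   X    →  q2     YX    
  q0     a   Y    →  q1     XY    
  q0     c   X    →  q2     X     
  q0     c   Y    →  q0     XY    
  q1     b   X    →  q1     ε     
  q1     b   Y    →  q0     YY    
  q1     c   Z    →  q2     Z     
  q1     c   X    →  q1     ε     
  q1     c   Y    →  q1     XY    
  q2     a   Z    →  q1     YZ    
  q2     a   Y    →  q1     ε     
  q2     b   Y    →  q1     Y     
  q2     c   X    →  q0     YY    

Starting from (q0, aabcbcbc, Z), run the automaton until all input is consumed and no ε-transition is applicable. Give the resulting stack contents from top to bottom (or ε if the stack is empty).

XYZ

(q0, aabcbcbc, Z)
  read a, top Z: go to q0, push YZ → (q0, abcbcbc, YZ)
  read a, top Y: go to q1, push XY → (q1, bcbcbc, XYZ)
  read b, top X: go to q1, push ε → (q1, cbcbc, YZ)
  read c, top Y: go to q1, push XY → (q1, bcbc, XYZ)
  read b, top X: go to q1, push ε → (q1, cbc, YZ)
  read c, top Y: go to q1, push XY → (q1, bc, XYZ)
  read b, top X: go to q1, push ε → (q1, c, YZ)
  read c, top Y: go to q1, push XY → (q1, ε, XYZ)
All input consumed in state q1 with stack XYZ.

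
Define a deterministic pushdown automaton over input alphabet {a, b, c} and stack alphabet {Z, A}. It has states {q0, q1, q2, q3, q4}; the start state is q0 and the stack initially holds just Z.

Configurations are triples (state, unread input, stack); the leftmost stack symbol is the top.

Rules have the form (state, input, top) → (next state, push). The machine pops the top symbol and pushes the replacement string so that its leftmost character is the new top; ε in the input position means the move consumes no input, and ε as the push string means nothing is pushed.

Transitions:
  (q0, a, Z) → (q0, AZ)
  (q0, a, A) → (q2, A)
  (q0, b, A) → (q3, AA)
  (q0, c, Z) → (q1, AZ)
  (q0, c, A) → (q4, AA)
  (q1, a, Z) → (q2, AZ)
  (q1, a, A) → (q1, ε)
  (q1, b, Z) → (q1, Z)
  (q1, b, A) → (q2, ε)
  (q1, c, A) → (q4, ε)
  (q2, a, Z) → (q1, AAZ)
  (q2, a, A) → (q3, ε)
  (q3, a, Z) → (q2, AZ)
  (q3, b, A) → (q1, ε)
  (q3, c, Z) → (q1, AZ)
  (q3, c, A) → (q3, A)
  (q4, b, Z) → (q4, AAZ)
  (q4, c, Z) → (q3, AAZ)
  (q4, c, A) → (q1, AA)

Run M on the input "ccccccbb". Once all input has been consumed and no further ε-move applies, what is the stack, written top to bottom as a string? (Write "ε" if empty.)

(q0, ccccccbb, Z)
  read c, top Z: go to q1, push AZ → (q1, cccccbb, AZ)
  read c, top A: go to q4, push ε → (q4, ccccbb, Z)
  read c, top Z: go to q3, push AAZ → (q3, cccbb, AAZ)
  read c, top A: go to q3, push A → (q3, ccbb, AAZ)
  read c, top A: go to q3, push A → (q3, cbb, AAZ)
  read c, top A: go to q3, push A → (q3, bb, AAZ)
  read b, top A: go to q1, push ε → (q1, b, AZ)
  read b, top A: go to q2, push ε → (q2, ε, Z)
All input consumed in state q2 with stack Z.

Z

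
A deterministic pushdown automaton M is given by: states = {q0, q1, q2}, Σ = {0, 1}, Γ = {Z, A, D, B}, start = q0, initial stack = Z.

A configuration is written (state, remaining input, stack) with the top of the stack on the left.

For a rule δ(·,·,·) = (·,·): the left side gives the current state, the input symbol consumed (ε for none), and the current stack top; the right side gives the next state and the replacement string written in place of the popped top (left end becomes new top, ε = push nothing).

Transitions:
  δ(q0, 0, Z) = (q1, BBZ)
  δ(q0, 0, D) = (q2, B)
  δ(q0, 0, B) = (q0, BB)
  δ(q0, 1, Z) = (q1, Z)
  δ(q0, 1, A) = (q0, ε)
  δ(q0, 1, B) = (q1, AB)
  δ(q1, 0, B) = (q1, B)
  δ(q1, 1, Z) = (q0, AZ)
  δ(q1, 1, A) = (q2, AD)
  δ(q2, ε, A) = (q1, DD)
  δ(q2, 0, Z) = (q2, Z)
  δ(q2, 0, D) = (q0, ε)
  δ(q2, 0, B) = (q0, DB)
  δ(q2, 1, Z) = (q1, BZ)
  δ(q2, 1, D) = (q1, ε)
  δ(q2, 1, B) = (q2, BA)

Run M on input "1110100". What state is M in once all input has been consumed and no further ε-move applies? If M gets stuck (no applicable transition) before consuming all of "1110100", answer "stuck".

stuck

(q0, 1110100, Z)
  read 1, top Z: go to q1, push Z → (q1, 110100, Z)
  read 1, top Z: go to q0, push AZ → (q0, 10100, AZ)
  read 1, top A: go to q0, push ε → (q0, 0100, Z)
  read 0, top Z: go to q1, push BBZ → (q1, 100, BBZ)
No transition for (q1, 1, top B); M blocks with input 100 remaining.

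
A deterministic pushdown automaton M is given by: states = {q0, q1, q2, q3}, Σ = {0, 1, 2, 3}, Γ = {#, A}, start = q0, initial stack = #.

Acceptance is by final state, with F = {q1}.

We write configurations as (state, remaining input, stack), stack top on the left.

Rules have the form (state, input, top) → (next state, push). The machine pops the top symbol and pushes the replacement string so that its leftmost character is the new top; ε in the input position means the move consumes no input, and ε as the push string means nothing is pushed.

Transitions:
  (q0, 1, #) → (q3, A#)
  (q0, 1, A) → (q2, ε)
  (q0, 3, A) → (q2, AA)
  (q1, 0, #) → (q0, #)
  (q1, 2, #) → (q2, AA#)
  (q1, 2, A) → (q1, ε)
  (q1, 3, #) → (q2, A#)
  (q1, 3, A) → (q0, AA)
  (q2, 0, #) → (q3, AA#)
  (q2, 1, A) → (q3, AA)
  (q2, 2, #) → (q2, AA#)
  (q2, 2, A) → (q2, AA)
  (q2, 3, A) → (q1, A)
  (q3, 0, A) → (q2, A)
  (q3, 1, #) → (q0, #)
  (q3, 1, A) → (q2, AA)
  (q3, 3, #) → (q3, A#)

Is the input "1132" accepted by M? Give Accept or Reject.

Accept

(q0, 1132, #)
  read 1, top #: go to q3, push A# → (q3, 132, A#)
  read 1, top A: go to q2, push AA → (q2, 32, AA#)
  read 3, top A: go to q1, push A → (q1, 2, AA#)
  read 2, top A: go to q1, push ε → (q1, ε, A#)
All input consumed; state q1 ∈ F.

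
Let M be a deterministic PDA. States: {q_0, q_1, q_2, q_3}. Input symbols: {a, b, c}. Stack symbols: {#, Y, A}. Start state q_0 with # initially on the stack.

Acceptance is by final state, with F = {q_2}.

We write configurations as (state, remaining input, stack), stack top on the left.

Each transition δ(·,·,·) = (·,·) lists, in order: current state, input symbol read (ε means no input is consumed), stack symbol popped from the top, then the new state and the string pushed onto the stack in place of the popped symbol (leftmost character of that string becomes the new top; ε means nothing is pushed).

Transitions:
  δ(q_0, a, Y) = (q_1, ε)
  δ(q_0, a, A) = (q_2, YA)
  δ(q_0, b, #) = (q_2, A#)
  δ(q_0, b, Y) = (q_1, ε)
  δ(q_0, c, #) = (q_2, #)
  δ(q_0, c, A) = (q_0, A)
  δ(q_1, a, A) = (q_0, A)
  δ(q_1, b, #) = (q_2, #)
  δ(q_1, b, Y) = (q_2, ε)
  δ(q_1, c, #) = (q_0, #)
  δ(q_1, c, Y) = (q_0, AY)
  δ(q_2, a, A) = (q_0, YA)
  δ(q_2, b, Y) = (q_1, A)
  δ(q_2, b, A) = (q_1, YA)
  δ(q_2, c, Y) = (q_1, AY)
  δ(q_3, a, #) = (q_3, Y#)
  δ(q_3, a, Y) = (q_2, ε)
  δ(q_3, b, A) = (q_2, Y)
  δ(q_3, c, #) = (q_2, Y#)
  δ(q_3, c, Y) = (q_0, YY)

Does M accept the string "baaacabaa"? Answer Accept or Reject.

(q_0, baaacabaa, #)
  read b, top #: go to q_2, push A# → (q_2, aaacabaa, A#)
  read a, top A: go to q_0, push YA → (q_0, aacabaa, YA#)
  read a, top Y: go to q_1, push ε → (q_1, acabaa, A#)
  read a, top A: go to q_0, push A → (q_0, cabaa, A#)
  read c, top A: go to q_0, push A → (q_0, abaa, A#)
  read a, top A: go to q_2, push YA → (q_2, baa, YA#)
  read b, top Y: go to q_1, push A → (q_1, aa, AA#)
  read a, top A: go to q_0, push A → (q_0, a, AA#)
  read a, top A: go to q_2, push YA → (q_2, ε, YAA#)
All input consumed; state q_2 ∈ F.

Accept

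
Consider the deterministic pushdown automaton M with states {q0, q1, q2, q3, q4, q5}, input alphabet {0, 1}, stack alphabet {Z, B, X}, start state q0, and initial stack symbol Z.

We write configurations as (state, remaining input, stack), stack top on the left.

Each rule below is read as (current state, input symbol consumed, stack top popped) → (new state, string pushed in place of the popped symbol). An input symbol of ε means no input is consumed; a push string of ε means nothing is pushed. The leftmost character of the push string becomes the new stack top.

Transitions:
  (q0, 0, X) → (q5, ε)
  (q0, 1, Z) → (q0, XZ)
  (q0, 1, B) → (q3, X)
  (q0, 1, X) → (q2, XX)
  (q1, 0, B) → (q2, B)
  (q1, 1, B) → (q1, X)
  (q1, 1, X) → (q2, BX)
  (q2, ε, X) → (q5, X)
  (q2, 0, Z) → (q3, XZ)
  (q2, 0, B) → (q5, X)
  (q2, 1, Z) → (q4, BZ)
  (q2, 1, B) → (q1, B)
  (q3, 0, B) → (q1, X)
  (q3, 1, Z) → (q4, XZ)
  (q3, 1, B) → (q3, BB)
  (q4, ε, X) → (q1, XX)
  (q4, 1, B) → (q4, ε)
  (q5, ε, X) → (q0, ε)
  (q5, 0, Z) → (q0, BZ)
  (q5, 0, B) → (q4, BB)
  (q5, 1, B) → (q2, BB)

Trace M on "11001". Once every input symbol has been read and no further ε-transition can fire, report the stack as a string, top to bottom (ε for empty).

(q0, 11001, Z) ⊢ (q0, 1001, XZ) ⊢ (q2, 001, XXZ) ⊢ (q5, 001, XXZ) ⊢ (q0, 001, XZ) ⊢ (q5, 01, Z) ⊢ (q0, 1, BZ) ⊢ (q3, ε, XZ)
All input consumed in state q3 with stack XZ.

XZ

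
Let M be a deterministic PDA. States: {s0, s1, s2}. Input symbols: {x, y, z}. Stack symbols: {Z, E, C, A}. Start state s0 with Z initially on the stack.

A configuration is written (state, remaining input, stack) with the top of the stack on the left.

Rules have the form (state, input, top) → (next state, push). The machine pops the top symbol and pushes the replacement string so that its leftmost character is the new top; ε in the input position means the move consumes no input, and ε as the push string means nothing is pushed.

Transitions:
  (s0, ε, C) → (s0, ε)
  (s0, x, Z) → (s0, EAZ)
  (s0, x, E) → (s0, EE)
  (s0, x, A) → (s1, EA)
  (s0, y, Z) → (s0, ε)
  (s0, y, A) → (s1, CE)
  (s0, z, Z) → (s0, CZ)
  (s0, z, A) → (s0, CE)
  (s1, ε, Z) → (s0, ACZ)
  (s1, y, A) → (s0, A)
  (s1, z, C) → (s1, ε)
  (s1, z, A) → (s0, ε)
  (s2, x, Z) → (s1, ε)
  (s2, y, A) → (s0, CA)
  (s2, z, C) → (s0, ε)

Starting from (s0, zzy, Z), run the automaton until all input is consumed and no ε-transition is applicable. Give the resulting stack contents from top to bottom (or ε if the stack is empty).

(s0, zzy, Z) ⊢ (s0, zy, CZ) ⊢ (s0, zy, Z) ⊢ (s0, y, CZ) ⊢ (s0, y, Z) ⊢ (s0, ε, ε)
All input consumed in state s0 with stack ε.

ε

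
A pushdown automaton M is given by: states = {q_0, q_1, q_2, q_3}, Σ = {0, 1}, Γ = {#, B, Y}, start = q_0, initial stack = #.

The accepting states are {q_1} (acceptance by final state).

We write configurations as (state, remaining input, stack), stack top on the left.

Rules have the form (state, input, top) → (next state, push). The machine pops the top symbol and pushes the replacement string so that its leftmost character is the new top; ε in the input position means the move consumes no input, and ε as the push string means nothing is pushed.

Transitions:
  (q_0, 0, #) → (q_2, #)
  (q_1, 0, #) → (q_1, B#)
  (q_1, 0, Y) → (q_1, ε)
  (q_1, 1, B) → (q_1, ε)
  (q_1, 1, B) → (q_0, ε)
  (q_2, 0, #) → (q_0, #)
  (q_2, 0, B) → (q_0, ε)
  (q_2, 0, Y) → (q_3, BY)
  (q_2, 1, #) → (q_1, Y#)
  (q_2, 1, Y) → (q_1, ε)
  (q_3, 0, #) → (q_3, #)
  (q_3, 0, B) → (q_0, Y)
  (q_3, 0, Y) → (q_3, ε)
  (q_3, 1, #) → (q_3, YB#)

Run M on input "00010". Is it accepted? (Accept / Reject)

One accepting computation: (q_0, 00010, #) ⊢ (q_2, 0010, #) ⊢ (q_0, 010, #) ⊢ (q_2, 10, #) ⊢ (q_1, 0, Y#) ⊢ (q_1, ε, #)
All input consumed and state q_1 ∈ F.

Accept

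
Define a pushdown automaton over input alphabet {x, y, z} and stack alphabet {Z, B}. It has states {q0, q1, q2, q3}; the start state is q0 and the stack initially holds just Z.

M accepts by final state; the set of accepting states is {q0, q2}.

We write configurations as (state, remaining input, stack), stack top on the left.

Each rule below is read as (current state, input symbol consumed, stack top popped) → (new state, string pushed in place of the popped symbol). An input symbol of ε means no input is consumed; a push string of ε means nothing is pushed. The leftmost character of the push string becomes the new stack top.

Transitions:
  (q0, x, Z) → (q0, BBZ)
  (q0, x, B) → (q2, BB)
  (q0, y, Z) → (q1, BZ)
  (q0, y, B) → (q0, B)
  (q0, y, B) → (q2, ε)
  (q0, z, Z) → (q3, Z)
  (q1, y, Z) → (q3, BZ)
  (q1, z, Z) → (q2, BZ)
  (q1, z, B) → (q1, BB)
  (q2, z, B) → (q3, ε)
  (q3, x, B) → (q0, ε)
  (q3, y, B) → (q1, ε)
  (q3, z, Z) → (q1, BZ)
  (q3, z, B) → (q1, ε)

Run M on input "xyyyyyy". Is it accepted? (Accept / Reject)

One accepting computation: (q0, xyyyyyy, Z) ⊢ (q0, yyyyyy, BBZ) ⊢ (q0, yyyyy, BBZ) ⊢ (q0, yyyy, BBZ) ⊢ (q0, yyy, BBZ) ⊢ (q0, yy, BBZ) ⊢ (q0, y, BBZ) ⊢ (q0, ε, BBZ)
All input consumed and state q0 ∈ F.

Accept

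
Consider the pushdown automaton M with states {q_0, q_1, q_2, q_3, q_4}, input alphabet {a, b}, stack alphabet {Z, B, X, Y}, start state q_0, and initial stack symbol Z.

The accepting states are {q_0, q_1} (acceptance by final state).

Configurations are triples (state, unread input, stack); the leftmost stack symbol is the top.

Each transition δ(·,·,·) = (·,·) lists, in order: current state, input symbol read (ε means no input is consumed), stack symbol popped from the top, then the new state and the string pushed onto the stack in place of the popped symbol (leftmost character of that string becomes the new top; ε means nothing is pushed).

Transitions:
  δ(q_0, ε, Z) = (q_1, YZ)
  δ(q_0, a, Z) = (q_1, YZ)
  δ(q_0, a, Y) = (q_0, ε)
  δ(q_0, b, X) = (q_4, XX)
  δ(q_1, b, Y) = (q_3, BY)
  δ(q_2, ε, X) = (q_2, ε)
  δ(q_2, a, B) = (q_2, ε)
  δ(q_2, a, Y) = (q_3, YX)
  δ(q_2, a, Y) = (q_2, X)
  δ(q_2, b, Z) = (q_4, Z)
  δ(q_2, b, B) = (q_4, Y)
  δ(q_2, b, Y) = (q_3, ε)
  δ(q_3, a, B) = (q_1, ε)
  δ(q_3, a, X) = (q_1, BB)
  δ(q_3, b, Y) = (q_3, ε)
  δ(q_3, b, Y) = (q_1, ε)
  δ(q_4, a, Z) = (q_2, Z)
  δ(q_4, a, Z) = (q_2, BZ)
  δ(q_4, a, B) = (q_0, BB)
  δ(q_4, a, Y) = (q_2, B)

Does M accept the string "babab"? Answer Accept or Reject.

Reject

No computation consumes all input and reaches a final state.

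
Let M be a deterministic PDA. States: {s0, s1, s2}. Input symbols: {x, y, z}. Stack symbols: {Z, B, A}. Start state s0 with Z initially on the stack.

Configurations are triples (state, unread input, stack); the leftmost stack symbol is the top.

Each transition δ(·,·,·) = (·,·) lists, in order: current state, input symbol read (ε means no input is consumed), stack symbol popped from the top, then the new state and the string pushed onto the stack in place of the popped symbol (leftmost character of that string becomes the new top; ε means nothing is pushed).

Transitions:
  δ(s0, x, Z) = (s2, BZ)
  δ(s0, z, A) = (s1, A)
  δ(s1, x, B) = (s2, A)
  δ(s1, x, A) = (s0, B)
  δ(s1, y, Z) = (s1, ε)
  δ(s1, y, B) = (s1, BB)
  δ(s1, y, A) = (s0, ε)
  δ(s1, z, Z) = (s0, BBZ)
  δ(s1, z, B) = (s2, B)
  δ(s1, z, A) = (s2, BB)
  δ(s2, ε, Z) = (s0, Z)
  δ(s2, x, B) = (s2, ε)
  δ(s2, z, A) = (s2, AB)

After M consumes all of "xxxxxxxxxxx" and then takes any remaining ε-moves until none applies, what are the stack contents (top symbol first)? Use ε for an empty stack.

BZ

(s0, xxxxxxxxxxx, Z)
  read x, top Z: go to s2, push BZ → (s2, xxxxxxxxxx, BZ)
  read x, top B: go to s2, push ε → (s2, xxxxxxxxx, Z)
  ε-move, top Z: go to s0, push Z → (s0, xxxxxxxxx, Z)
  read x, top Z: go to s2, push BZ → (s2, xxxxxxxx, BZ)
  read x, top B: go to s2, push ε → (s2, xxxxxxx, Z)
  ε-move, top Z: go to s0, push Z → (s0, xxxxxxx, Z)
  read x, top Z: go to s2, push BZ → (s2, xxxxxx, BZ)
  read x, top B: go to s2, push ε → (s2, xxxxx, Z)
  ε-move, top Z: go to s0, push Z → (s0, xxxxx, Z)
  read x, top Z: go to s2, push BZ → (s2, xxxx, BZ)
  read x, top B: go to s2, push ε → (s2, xxx, Z)
  ε-move, top Z: go to s0, push Z → (s0, xxx, Z)
  read x, top Z: go to s2, push BZ → (s2, xx, BZ)
  read x, top B: go to s2, push ε → (s2, x, Z)
  ε-move, top Z: go to s0, push Z → (s0, x, Z)
  read x, top Z: go to s2, push BZ → (s2, ε, BZ)
All input consumed in state s2 with stack BZ.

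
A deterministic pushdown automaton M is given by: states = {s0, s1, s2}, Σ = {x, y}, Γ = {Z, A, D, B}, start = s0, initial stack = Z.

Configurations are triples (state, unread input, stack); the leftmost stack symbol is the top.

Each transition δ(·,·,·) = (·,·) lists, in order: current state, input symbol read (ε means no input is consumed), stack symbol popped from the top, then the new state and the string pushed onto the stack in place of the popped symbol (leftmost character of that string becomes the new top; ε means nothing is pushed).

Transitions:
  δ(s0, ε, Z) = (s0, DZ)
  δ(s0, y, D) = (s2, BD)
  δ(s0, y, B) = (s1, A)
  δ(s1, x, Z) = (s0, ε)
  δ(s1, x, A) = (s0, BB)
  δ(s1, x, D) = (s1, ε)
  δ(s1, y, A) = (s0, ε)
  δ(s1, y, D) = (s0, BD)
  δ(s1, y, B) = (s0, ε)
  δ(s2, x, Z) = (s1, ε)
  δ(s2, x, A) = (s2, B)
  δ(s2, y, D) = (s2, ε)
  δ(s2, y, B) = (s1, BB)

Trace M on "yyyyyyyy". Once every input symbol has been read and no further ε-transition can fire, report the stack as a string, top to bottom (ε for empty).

BDZ

(s0, yyyyyyyy, Z)
  ε-move, top Z: go to s0, push DZ → (s0, yyyyyyyy, DZ)
  read y, top D: go to s2, push BD → (s2, yyyyyyy, BDZ)
  read y, top B: go to s1, push BB → (s1, yyyyyy, BBDZ)
  read y, top B: go to s0, push ε → (s0, yyyyy, BDZ)
  read y, top B: go to s1, push A → (s1, yyyy, ADZ)
  read y, top A: go to s0, push ε → (s0, yyy, DZ)
  read y, top D: go to s2, push BD → (s2, yy, BDZ)
  read y, top B: go to s1, push BB → (s1, y, BBDZ)
  read y, top B: go to s0, push ε → (s0, ε, BDZ)
All input consumed in state s0 with stack BDZ.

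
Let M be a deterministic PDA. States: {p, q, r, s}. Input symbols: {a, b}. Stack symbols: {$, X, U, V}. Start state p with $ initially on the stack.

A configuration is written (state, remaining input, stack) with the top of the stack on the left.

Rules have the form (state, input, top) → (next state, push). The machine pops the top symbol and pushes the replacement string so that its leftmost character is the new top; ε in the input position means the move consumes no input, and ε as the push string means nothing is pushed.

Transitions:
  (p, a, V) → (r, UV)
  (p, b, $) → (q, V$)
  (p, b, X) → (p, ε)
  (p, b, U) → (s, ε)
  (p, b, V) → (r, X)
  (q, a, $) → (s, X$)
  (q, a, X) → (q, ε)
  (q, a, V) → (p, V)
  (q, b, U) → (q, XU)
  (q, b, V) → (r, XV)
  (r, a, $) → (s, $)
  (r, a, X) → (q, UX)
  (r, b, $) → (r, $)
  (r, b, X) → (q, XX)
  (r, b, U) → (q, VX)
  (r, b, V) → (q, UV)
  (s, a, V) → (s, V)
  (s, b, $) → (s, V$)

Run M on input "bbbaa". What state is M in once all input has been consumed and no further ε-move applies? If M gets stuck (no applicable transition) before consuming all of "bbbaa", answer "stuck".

q

(p, bbbaa, $)
  read b, top $: go to q, push V$ → (q, bbaa, V$)
  read b, top V: go to r, push XV → (r, baa, XV$)
  read b, top X: go to q, push XX → (q, aa, XXV$)
  read a, top X: go to q, push ε → (q, a, XV$)
  read a, top X: go to q, push ε → (q, ε, V$)
All input consumed; M is in state q.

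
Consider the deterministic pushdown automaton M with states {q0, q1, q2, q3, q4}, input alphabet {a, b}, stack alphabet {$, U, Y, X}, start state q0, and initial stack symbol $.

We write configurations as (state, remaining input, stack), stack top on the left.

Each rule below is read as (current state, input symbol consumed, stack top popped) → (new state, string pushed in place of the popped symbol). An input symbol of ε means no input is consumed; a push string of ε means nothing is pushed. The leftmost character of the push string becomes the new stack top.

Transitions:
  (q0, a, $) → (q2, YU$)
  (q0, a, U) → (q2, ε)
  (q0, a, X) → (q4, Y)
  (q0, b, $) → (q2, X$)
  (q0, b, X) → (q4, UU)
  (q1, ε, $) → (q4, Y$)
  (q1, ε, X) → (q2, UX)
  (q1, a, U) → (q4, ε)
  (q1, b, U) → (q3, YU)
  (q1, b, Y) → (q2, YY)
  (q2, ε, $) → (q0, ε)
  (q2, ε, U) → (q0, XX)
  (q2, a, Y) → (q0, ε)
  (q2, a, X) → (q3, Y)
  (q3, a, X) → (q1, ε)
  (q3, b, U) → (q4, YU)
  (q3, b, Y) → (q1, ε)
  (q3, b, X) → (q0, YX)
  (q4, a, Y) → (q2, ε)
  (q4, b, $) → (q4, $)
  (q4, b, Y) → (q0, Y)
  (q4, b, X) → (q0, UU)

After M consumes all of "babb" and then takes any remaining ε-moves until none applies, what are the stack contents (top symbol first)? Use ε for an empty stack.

(q0, babb, $) ⊢ (q2, abb, X$) ⊢ (q3, bb, Y$) ⊢ (q1, b, $) ⊢ (q4, b, Y$) ⊢ (q0, ε, Y$)
All input consumed in state q0 with stack Y$.

Y$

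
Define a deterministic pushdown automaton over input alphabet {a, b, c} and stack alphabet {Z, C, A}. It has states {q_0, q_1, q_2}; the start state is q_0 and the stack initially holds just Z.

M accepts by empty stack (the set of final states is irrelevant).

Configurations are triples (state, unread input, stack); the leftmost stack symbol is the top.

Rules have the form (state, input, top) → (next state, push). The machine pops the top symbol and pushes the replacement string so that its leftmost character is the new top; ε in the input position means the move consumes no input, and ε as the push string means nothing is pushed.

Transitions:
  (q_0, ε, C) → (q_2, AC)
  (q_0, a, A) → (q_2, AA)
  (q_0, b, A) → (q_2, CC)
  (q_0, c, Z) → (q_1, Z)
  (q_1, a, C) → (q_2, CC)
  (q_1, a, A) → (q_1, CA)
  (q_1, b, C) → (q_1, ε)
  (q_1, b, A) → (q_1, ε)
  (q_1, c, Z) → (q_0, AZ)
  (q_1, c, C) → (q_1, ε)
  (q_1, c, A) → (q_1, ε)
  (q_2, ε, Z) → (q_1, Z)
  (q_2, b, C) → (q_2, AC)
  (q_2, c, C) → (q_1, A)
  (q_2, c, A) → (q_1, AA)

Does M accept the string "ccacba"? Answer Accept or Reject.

Reject

(q_0, ccacba, Z) ⊢ (q_1, cacba, Z) ⊢ (q_0, acba, AZ) ⊢ (q_2, cba, AAZ) ⊢ (q_1, ba, AAAZ) ⊢ (q_1, a, AAZ) ⊢ (q_1, ε, CAAZ)
All input consumed; stack is CAAZ, not empty, and no further ε-move applies.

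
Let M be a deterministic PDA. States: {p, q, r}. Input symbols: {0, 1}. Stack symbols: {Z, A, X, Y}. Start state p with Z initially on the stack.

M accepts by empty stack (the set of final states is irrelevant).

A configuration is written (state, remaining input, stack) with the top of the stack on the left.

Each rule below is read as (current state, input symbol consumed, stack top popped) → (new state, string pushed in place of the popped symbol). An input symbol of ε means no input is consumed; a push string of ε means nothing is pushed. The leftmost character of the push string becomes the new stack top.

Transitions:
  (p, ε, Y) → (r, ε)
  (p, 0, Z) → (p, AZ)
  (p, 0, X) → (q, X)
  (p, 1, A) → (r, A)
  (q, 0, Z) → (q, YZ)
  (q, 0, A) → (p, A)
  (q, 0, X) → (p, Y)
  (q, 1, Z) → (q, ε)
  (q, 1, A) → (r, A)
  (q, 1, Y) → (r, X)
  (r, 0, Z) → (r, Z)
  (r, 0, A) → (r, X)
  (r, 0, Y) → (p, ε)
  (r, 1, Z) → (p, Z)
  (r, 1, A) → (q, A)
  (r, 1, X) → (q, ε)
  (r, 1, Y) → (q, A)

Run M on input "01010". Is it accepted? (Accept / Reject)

Reject

(p, 01010, Z)
  read 0, top Z: go to p, push AZ → (p, 1010, AZ)
  read 1, top A: go to r, push A → (r, 010, AZ)
  read 0, top A: go to r, push X → (r, 10, XZ)
  read 1, top X: go to q, push ε → (q, 0, Z)
  read 0, top Z: go to q, push YZ → (q, ε, YZ)
All input consumed; stack is YZ, not empty, and no further ε-move applies.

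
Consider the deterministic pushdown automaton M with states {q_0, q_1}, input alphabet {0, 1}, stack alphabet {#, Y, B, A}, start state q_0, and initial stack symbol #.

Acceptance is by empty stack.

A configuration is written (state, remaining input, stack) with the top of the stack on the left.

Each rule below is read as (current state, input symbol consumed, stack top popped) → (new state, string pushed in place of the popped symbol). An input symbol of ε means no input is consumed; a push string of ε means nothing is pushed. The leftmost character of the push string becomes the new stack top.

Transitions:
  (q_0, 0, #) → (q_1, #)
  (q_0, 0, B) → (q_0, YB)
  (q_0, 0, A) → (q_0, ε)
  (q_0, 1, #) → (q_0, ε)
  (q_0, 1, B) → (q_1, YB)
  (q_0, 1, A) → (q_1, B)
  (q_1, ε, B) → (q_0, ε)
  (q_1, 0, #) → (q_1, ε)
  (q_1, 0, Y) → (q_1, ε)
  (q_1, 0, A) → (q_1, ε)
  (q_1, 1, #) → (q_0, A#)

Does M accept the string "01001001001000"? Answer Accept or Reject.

(q_0, 01001001001000, #)
  read 0, top #: go to q_1, push # → (q_1, 1001001001000, #)
  read 1, top #: go to q_0, push A# → (q_0, 001001001000, A#)
  read 0, top A: go to q_0, push ε → (q_0, 01001001000, #)
  read 0, top #: go to q_1, push # → (q_1, 1001001000, #)
  read 1, top #: go to q_0, push A# → (q_0, 001001000, A#)
  read 0, top A: go to q_0, push ε → (q_0, 01001000, #)
  read 0, top #: go to q_1, push # → (q_1, 1001000, #)
  read 1, top #: go to q_0, push A# → (q_0, 001000, A#)
  read 0, top A: go to q_0, push ε → (q_0, 01000, #)
  read 0, top #: go to q_1, push # → (q_1, 1000, #)
  read 1, top #: go to q_0, push A# → (q_0, 000, A#)
  read 0, top A: go to q_0, push ε → (q_0, 00, #)
  read 0, top #: go to q_1, push # → (q_1, 0, #)
  read 0, top #: go to q_1, push ε → (q_1, ε, ε)
All input consumed and the stack is empty.

Accept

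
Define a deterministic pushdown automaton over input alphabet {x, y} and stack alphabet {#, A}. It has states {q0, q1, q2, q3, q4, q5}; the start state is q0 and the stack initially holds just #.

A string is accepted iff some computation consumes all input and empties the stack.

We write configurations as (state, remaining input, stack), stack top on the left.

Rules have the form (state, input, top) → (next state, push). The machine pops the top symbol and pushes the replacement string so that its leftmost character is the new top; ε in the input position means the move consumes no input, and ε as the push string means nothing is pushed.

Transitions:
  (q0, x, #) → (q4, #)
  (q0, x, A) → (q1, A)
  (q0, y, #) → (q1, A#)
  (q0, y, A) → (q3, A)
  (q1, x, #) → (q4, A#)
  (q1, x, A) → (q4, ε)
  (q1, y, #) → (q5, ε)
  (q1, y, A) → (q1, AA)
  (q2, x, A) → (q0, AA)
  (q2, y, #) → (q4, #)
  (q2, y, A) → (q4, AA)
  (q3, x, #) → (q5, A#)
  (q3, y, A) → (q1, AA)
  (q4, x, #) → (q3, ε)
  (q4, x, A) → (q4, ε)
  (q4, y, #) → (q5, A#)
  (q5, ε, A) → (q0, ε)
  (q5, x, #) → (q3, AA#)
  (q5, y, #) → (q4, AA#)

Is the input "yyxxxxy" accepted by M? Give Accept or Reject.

Reject

(q0, yyxxxxy, #) ⊢ (q1, yxxxxy, A#) ⊢ (q1, xxxxy, AA#) ⊢ (q4, xxxy, A#) ⊢ (q4, xxy, #) ⊢ (q3, xy, ε)
No transition applies at (q3, xy, ε); input not fully consumed.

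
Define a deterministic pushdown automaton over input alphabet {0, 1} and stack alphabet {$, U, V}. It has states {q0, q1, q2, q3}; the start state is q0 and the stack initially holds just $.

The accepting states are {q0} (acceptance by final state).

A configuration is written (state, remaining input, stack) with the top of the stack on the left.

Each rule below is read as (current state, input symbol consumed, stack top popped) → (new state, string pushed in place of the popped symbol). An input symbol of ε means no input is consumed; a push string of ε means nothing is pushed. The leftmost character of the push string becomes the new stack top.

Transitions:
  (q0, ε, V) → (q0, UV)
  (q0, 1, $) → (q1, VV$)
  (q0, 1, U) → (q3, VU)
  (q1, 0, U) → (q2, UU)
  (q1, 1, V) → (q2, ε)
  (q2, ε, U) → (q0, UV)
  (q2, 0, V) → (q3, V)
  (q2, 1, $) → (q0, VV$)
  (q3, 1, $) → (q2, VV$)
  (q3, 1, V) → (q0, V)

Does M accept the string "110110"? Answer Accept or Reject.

Reject

(q0, 110110, $) ⊢ (q1, 10110, VV$) ⊢ (q2, 0110, V$) ⊢ (q3, 110, V$) ⊢ (q0, 10, V$) ⊢ (q0, 10, UV$) ⊢ (q3, 0, VUV$)
No transition applies at (q3, 0, VUV$); input not fully consumed.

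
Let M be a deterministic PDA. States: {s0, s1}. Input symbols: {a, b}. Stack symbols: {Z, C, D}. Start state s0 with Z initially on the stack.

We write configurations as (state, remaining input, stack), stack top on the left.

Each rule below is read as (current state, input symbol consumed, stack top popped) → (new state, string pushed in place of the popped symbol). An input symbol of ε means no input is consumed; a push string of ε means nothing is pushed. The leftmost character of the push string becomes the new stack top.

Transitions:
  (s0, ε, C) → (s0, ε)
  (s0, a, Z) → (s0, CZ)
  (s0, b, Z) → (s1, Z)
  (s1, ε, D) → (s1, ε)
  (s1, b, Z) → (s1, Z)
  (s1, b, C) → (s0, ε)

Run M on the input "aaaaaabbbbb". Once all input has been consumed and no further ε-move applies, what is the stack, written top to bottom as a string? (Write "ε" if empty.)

(s0, aaaaaabbbbb, Z) ⊢ (s0, aaaaabbbbb, CZ) ⊢ (s0, aaaaabbbbb, Z) ⊢ (s0, aaaabbbbb, CZ) ⊢ (s0, aaaabbbbb, Z) ⊢ (s0, aaabbbbb, CZ) ⊢ (s0, aaabbbbb, Z) ⊢ (s0, aabbbbb, CZ) ⊢ (s0, aabbbbb, Z) ⊢ (s0, abbbbb, CZ) ⊢ (s0, abbbbb, Z) ⊢ (s0, bbbbb, CZ) ⊢ (s0, bbbbb, Z) ⊢ (s1, bbbb, Z) ⊢ (s1, bbb, Z) ⊢ (s1, bb, Z) ⊢ (s1, b, Z) ⊢ (s1, ε, Z)
All input consumed in state s1 with stack Z.

Z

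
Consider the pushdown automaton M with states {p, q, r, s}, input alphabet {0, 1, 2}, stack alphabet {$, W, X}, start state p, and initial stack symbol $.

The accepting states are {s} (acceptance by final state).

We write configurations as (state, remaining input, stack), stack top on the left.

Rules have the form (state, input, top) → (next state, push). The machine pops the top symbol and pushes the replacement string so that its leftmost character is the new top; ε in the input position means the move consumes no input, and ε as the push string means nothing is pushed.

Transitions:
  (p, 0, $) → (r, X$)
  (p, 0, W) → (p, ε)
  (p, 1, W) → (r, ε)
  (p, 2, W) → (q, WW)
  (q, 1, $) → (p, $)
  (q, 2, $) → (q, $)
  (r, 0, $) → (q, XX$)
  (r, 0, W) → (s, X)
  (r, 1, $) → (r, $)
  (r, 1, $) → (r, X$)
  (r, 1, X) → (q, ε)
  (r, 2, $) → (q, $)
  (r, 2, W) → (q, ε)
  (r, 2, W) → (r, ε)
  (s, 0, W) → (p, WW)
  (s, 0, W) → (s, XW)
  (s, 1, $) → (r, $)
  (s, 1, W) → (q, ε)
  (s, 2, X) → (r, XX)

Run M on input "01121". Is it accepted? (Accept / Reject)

No computation consumes all input and reaches a final state.

Reject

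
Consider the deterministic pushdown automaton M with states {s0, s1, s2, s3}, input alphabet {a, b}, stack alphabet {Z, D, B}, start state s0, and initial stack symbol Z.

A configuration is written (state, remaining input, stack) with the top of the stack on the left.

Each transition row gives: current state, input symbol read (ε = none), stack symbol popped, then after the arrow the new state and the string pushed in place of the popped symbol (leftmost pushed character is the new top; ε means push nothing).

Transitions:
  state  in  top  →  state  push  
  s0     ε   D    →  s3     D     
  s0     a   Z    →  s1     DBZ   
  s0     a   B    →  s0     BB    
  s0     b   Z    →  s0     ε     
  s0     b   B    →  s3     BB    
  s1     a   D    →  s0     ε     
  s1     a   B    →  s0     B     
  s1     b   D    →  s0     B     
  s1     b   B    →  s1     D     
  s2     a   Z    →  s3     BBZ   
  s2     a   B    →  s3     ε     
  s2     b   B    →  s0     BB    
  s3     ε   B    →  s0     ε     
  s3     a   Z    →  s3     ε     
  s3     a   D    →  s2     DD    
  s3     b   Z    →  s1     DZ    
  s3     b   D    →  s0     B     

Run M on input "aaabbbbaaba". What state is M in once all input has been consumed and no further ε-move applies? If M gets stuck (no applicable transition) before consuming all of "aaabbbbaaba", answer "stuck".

(s0, aaabbbbaaba, Z)
  read a, top Z: go to s1, push DBZ → (s1, aabbbbaaba, DBZ)
  read a, top D: go to s0, push ε → (s0, abbbbaaba, BZ)
  read a, top B: go to s0, push BB → (s0, bbbbaaba, BBZ)
  read b, top B: go to s3, push BB → (s3, bbbaaba, BBBZ)
  ε-move, top B: go to s0, push ε → (s0, bbbaaba, BBZ)
  read b, top B: go to s3, push BB → (s3, bbaaba, BBBZ)
  ε-move, top B: go to s0, push ε → (s0, bbaaba, BBZ)
  read b, top B: go to s3, push BB → (s3, baaba, BBBZ)
  ε-move, top B: go to s0, push ε → (s0, baaba, BBZ)
  read b, top B: go to s3, push BB → (s3, aaba, BBBZ)
  ε-move, top B: go to s0, push ε → (s0, aaba, BBZ)
  read a, top B: go to s0, push BB → (s0, aba, BBBZ)
  read a, top B: go to s0, push BB → (s0, ba, BBBBZ)
  read b, top B: go to s3, push BB → (s3, a, BBBBBZ)
  ε-move, top B: go to s0, push ε → (s0, a, BBBBZ)
  read a, top B: go to s0, push BB → (s0, ε, BBBBBZ)
All input consumed; M is in state s0.

s0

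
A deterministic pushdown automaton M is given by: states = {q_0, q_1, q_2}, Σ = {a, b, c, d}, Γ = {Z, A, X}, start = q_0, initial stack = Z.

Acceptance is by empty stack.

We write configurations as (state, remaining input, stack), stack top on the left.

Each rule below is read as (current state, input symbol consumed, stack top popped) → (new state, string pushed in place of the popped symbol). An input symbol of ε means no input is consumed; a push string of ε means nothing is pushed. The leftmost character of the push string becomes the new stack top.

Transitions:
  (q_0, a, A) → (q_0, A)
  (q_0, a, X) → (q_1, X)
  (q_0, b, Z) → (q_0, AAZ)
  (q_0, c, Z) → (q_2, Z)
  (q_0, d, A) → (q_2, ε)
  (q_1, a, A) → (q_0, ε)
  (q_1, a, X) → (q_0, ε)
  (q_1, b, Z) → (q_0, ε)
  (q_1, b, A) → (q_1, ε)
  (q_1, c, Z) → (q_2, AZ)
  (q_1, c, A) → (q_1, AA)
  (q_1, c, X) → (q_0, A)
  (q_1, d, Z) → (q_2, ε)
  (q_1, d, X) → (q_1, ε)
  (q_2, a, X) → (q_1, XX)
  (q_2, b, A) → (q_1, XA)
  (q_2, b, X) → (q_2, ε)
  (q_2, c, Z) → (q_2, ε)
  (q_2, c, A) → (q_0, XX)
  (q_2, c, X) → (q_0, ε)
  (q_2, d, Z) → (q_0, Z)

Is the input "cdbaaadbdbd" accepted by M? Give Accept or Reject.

(q_0, cdbaaadbdbd, Z) ⊢ (q_2, dbaaadbdbd, Z) ⊢ (q_0, baaadbdbd, Z) ⊢ (q_0, aaadbdbd, AAZ) ⊢ (q_0, aadbdbd, AAZ) ⊢ (q_0, adbdbd, AAZ) ⊢ (q_0, dbdbd, AAZ) ⊢ (q_2, bdbd, AZ) ⊢ (q_1, dbd, XAZ) ⊢ (q_1, bd, AZ) ⊢ (q_1, d, Z) ⊢ (q_2, ε, ε)
All input consumed and the stack is empty.

Accept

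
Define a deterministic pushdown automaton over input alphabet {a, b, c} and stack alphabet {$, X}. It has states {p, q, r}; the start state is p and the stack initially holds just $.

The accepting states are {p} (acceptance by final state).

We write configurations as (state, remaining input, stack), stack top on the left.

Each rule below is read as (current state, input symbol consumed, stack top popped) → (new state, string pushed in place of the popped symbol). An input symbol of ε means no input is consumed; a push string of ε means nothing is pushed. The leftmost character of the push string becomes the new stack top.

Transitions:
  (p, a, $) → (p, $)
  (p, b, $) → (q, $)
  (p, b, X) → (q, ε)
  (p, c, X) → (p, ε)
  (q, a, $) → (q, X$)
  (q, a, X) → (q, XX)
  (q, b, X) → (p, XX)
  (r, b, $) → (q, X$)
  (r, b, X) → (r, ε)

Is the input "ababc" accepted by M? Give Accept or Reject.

(p, ababc, $)
  read a, top $: go to p, push $ → (p, babc, $)
  read b, top $: go to q, push $ → (q, abc, $)
  read a, top $: go to q, push X$ → (q, bc, X$)
  read b, top X: go to p, push XX → (p, c, XX$)
  read c, top X: go to p, push ε → (p, ε, X$)
All input consumed; state p ∈ F.

Accept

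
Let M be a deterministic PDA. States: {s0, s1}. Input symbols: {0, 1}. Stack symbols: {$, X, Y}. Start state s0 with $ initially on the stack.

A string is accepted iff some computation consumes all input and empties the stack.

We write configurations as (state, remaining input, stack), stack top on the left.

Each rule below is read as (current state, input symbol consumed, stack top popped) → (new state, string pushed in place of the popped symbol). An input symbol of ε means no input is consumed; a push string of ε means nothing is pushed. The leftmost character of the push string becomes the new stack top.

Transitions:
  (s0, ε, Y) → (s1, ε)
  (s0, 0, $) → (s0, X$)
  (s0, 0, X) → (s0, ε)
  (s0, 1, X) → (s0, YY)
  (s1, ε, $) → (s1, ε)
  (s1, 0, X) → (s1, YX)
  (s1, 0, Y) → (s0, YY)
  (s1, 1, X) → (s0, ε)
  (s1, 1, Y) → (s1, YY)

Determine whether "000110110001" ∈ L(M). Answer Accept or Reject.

(s0, 000110110001, $) ⊢ (s0, 00110110001, X$) ⊢ (s0, 0110110001, $) ⊢ (s0, 110110001, X$) ⊢ (s0, 10110001, YY$) ⊢ (s1, 10110001, Y$) ⊢ (s1, 0110001, YY$) ⊢ (s0, 110001, YYY$) ⊢ (s1, 110001, YY$) ⊢ (s1, 10001, YYY$) ⊢ (s1, 0001, YYYY$) ⊢ (s0, 001, YYYYY$) ⊢ (s1, 001, YYYY$) ⊢ (s0, 01, YYYYY$) ⊢ (s1, 01, YYYY$) ⊢ (s0, 1, YYYYY$) ⊢ (s1, 1, YYYY$) ⊢ (s1, ε, YYYYY$)
All input consumed; stack is YYYYY$, not empty, and no further ε-move applies.

Reject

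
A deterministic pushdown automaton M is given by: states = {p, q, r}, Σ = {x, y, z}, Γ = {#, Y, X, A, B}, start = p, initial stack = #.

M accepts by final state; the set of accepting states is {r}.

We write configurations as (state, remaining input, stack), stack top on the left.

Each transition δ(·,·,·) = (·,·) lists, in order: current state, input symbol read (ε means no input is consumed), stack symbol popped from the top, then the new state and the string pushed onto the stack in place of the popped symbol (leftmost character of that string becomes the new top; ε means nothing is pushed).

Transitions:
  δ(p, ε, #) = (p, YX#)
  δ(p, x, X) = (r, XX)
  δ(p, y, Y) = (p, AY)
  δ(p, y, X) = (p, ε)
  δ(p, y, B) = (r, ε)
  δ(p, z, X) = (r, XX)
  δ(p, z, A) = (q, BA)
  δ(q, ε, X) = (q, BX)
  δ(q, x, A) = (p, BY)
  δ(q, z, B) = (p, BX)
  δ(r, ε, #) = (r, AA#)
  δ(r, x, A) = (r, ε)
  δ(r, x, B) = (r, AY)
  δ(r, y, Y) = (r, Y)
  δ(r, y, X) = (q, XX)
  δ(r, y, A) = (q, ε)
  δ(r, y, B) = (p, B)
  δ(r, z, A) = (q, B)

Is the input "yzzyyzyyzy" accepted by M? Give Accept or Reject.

(p, yzzyyzyyzy, #) ⊢ (p, yzzyyzyyzy, YX#) ⊢ (p, zzyyzyyzy, AYX#) ⊢ (q, zyyzyyzy, BAYX#) ⊢ (p, yyzyyzy, BXAYX#) ⊢ (r, yzyyzy, XAYX#) ⊢ (q, zyyzy, XXAYX#) ⊢ (q, zyyzy, BXXAYX#) ⊢ (p, yyzy, BXXXAYX#) ⊢ (r, yzy, XXXAYX#) ⊢ (q, zy, XXXXAYX#) ⊢ (q, zy, BXXXXAYX#) ⊢ (p, y, BXXXXXAYX#) ⊢ (r, ε, XXXXXAYX#)
All input consumed; state r ∈ F.

Accept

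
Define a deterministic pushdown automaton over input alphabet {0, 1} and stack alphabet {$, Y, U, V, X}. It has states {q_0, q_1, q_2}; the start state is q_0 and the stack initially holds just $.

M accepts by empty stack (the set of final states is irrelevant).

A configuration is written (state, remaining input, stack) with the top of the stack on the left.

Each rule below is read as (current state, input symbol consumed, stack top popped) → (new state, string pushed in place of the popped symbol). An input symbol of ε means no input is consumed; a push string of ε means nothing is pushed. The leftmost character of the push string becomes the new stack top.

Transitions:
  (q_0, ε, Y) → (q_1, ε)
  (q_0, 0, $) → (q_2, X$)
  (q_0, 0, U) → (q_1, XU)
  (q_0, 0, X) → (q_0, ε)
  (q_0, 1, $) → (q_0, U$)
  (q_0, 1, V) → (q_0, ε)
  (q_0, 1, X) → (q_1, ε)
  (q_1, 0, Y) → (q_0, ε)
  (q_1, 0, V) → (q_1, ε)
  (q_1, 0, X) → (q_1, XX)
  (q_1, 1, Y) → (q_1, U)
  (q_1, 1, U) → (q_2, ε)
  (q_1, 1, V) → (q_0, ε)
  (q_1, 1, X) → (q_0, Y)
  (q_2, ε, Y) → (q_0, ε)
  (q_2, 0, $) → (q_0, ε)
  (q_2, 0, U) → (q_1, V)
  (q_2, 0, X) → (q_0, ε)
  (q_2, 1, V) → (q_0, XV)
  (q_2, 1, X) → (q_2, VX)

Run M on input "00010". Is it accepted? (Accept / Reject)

(q_0, 00010, $)
  read 0, top $: go to q_2, push X$ → (q_2, 0010, X$)
  read 0, top X: go to q_0, push ε → (q_0, 010, $)
  read 0, top $: go to q_2, push X$ → (q_2, 10, X$)
  read 1, top X: go to q_2, push VX → (q_2, 0, VX$)
No transition applies at (q_2, 0, VX$); input not fully consumed.

Reject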